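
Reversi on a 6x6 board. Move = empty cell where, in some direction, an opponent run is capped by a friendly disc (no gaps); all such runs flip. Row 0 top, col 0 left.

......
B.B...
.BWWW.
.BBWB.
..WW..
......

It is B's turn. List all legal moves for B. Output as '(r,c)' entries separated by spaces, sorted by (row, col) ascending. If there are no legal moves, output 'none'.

Answer: (1,3) (1,4) (2,5) (5,2) (5,3) (5,4)

Derivation:
(1,1): no bracket -> illegal
(1,3): flips 1 -> legal
(1,4): flips 2 -> legal
(1,5): no bracket -> illegal
(2,5): flips 3 -> legal
(3,5): no bracket -> illegal
(4,1): no bracket -> illegal
(4,4): no bracket -> illegal
(5,1): no bracket -> illegal
(5,2): flips 2 -> legal
(5,3): flips 1 -> legal
(5,4): flips 1 -> legal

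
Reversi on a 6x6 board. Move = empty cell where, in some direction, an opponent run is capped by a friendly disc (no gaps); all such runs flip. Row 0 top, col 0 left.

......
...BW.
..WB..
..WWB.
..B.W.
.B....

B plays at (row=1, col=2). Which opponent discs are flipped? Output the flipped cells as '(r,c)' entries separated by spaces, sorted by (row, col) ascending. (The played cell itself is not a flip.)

Answer: (2,2) (3,2)

Derivation:
Dir NW: first cell '.' (not opp) -> no flip
Dir N: first cell '.' (not opp) -> no flip
Dir NE: first cell '.' (not opp) -> no flip
Dir W: first cell '.' (not opp) -> no flip
Dir E: first cell 'B' (not opp) -> no flip
Dir SW: first cell '.' (not opp) -> no flip
Dir S: opp run (2,2) (3,2) capped by B -> flip
Dir SE: first cell 'B' (not opp) -> no flip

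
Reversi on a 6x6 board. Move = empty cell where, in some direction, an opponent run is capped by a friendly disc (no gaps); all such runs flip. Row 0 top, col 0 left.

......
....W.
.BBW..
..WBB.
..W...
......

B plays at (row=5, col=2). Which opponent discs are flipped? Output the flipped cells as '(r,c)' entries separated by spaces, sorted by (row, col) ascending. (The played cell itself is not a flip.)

Dir NW: first cell '.' (not opp) -> no flip
Dir N: opp run (4,2) (3,2) capped by B -> flip
Dir NE: first cell '.' (not opp) -> no flip
Dir W: first cell '.' (not opp) -> no flip
Dir E: first cell '.' (not opp) -> no flip
Dir SW: edge -> no flip
Dir S: edge -> no flip
Dir SE: edge -> no flip

Answer: (3,2) (4,2)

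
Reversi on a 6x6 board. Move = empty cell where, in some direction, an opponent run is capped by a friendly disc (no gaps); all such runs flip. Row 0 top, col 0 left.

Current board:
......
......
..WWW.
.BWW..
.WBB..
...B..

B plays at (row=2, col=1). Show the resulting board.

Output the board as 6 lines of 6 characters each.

Place B at (2,1); scan 8 dirs for brackets.
Dir NW: first cell '.' (not opp) -> no flip
Dir N: first cell '.' (not opp) -> no flip
Dir NE: first cell '.' (not opp) -> no flip
Dir W: first cell '.' (not opp) -> no flip
Dir E: opp run (2,2) (2,3) (2,4), next='.' -> no flip
Dir SW: first cell '.' (not opp) -> no flip
Dir S: first cell 'B' (not opp) -> no flip
Dir SE: opp run (3,2) capped by B -> flip
All flips: (3,2)

Answer: ......
......
.BWWW.
.BBW..
.WBB..
...B..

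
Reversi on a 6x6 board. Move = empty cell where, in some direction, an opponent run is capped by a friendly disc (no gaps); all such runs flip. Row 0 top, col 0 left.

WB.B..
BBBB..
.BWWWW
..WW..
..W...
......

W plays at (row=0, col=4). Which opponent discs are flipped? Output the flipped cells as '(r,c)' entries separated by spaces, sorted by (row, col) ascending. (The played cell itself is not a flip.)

Dir NW: edge -> no flip
Dir N: edge -> no flip
Dir NE: edge -> no flip
Dir W: opp run (0,3), next='.' -> no flip
Dir E: first cell '.' (not opp) -> no flip
Dir SW: opp run (1,3) capped by W -> flip
Dir S: first cell '.' (not opp) -> no flip
Dir SE: first cell '.' (not opp) -> no flip

Answer: (1,3)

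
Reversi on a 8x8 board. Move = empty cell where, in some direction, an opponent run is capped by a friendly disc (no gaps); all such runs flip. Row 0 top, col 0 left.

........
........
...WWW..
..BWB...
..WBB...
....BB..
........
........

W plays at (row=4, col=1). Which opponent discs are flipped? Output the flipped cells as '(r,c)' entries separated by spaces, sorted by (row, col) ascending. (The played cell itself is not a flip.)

Dir NW: first cell '.' (not opp) -> no flip
Dir N: first cell '.' (not opp) -> no flip
Dir NE: opp run (3,2) capped by W -> flip
Dir W: first cell '.' (not opp) -> no flip
Dir E: first cell 'W' (not opp) -> no flip
Dir SW: first cell '.' (not opp) -> no flip
Dir S: first cell '.' (not opp) -> no flip
Dir SE: first cell '.' (not opp) -> no flip

Answer: (3,2)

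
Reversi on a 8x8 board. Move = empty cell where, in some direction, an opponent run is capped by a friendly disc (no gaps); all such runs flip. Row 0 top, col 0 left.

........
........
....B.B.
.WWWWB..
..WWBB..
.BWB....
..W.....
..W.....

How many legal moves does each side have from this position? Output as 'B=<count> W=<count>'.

-- B to move --
(2,0): flips 2 -> legal
(2,1): no bracket -> illegal
(2,2): flips 1 -> legal
(2,3): flips 3 -> legal
(2,5): no bracket -> illegal
(3,0): flips 4 -> legal
(4,0): no bracket -> illegal
(4,1): flips 2 -> legal
(5,4): no bracket -> illegal
(6,1): no bracket -> illegal
(6,3): no bracket -> illegal
(7,1): flips 1 -> legal
(7,3): flips 1 -> legal
B mobility = 7
-- W to move --
(1,3): no bracket -> illegal
(1,4): flips 1 -> legal
(1,5): flips 1 -> legal
(1,6): no bracket -> illegal
(1,7): flips 4 -> legal
(2,3): no bracket -> illegal
(2,5): no bracket -> illegal
(2,7): no bracket -> illegal
(3,6): flips 1 -> legal
(3,7): no bracket -> illegal
(4,0): flips 1 -> legal
(4,1): no bracket -> illegal
(4,6): flips 2 -> legal
(5,0): flips 1 -> legal
(5,4): flips 2 -> legal
(5,5): flips 1 -> legal
(5,6): flips 1 -> legal
(6,0): flips 1 -> legal
(6,1): no bracket -> illegal
(6,3): flips 1 -> legal
(6,4): flips 1 -> legal
W mobility = 13

Answer: B=7 W=13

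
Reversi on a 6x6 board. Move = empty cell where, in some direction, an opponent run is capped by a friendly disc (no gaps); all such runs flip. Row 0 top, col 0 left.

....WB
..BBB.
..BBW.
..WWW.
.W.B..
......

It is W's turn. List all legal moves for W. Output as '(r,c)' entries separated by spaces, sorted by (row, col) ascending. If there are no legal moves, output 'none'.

(0,1): flips 2 -> legal
(0,2): flips 3 -> legal
(0,3): flips 2 -> legal
(1,1): flips 1 -> legal
(1,5): no bracket -> illegal
(2,1): flips 2 -> legal
(2,5): no bracket -> illegal
(3,1): flips 2 -> legal
(4,2): no bracket -> illegal
(4,4): no bracket -> illegal
(5,2): flips 1 -> legal
(5,3): flips 1 -> legal
(5,4): flips 1 -> legal

Answer: (0,1) (0,2) (0,3) (1,1) (2,1) (3,1) (5,2) (5,3) (5,4)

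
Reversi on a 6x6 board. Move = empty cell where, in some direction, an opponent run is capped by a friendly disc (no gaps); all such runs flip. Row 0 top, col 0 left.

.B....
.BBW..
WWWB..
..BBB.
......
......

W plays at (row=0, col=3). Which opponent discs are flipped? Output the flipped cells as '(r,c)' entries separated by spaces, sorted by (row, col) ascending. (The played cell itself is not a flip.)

Dir NW: edge -> no flip
Dir N: edge -> no flip
Dir NE: edge -> no flip
Dir W: first cell '.' (not opp) -> no flip
Dir E: first cell '.' (not opp) -> no flip
Dir SW: opp run (1,2) capped by W -> flip
Dir S: first cell 'W' (not opp) -> no flip
Dir SE: first cell '.' (not opp) -> no flip

Answer: (1,2)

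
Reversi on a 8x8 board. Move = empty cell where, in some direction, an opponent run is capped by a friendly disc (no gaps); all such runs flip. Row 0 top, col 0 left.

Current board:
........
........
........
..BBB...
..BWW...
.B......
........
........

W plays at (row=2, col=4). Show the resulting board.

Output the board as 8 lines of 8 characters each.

Answer: ........
........
....W...
..BBW...
..BWW...
.B......
........
........

Derivation:
Place W at (2,4); scan 8 dirs for brackets.
Dir NW: first cell '.' (not opp) -> no flip
Dir N: first cell '.' (not opp) -> no flip
Dir NE: first cell '.' (not opp) -> no flip
Dir W: first cell '.' (not opp) -> no flip
Dir E: first cell '.' (not opp) -> no flip
Dir SW: opp run (3,3) (4,2) (5,1), next='.' -> no flip
Dir S: opp run (3,4) capped by W -> flip
Dir SE: first cell '.' (not opp) -> no flip
All flips: (3,4)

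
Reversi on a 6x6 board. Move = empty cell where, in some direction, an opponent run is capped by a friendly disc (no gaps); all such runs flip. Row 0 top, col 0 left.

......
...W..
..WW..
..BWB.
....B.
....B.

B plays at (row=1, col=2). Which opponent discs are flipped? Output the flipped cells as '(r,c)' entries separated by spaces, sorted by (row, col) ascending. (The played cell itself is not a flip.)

Dir NW: first cell '.' (not opp) -> no flip
Dir N: first cell '.' (not opp) -> no flip
Dir NE: first cell '.' (not opp) -> no flip
Dir W: first cell '.' (not opp) -> no flip
Dir E: opp run (1,3), next='.' -> no flip
Dir SW: first cell '.' (not opp) -> no flip
Dir S: opp run (2,2) capped by B -> flip
Dir SE: opp run (2,3) capped by B -> flip

Answer: (2,2) (2,3)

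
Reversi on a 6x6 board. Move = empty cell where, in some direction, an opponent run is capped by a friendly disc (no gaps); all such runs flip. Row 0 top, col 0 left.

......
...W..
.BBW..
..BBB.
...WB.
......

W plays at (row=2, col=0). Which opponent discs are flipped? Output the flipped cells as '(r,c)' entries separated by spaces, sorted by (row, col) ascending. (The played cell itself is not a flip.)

Dir NW: edge -> no flip
Dir N: first cell '.' (not opp) -> no flip
Dir NE: first cell '.' (not opp) -> no flip
Dir W: edge -> no flip
Dir E: opp run (2,1) (2,2) capped by W -> flip
Dir SW: edge -> no flip
Dir S: first cell '.' (not opp) -> no flip
Dir SE: first cell '.' (not opp) -> no flip

Answer: (2,1) (2,2)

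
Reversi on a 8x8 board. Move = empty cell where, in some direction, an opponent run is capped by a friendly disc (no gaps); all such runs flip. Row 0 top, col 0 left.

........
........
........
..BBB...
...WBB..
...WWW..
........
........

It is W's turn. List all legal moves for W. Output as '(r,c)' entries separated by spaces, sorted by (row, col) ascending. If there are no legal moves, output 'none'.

(2,1): flips 1 -> legal
(2,2): flips 2 -> legal
(2,3): flips 1 -> legal
(2,4): flips 2 -> legal
(2,5): flips 1 -> legal
(3,1): no bracket -> illegal
(3,5): flips 2 -> legal
(3,6): flips 1 -> legal
(4,1): no bracket -> illegal
(4,2): no bracket -> illegal
(4,6): flips 2 -> legal
(5,6): no bracket -> illegal

Answer: (2,1) (2,2) (2,3) (2,4) (2,5) (3,5) (3,6) (4,6)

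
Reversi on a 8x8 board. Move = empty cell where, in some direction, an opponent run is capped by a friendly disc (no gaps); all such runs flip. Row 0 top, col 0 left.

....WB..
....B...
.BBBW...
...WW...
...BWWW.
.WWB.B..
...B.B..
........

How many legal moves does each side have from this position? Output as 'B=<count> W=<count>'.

-- B to move --
(0,3): flips 1 -> legal
(1,3): no bracket -> illegal
(1,5): no bracket -> illegal
(2,5): flips 2 -> legal
(3,2): no bracket -> illegal
(3,5): flips 2 -> legal
(3,6): no bracket -> illegal
(3,7): flips 1 -> legal
(4,0): no bracket -> illegal
(4,1): flips 1 -> legal
(4,2): no bracket -> illegal
(4,7): flips 3 -> legal
(5,0): flips 2 -> legal
(5,4): flips 3 -> legal
(5,6): flips 2 -> legal
(5,7): no bracket -> illegal
(6,0): no bracket -> illegal
(6,1): flips 1 -> legal
(6,2): no bracket -> illegal
B mobility = 10
-- W to move --
(0,3): no bracket -> illegal
(0,6): flips 1 -> legal
(1,0): no bracket -> illegal
(1,1): flips 1 -> legal
(1,2): flips 1 -> legal
(1,3): flips 1 -> legal
(1,5): no bracket -> illegal
(1,6): no bracket -> illegal
(2,0): flips 3 -> legal
(2,5): no bracket -> illegal
(3,0): no bracket -> illegal
(3,1): no bracket -> illegal
(3,2): no bracket -> illegal
(4,2): flips 1 -> legal
(5,4): flips 1 -> legal
(5,6): no bracket -> illegal
(6,2): flips 1 -> legal
(6,4): flips 1 -> legal
(6,6): flips 1 -> legal
(7,2): no bracket -> illegal
(7,3): flips 3 -> legal
(7,4): flips 1 -> legal
(7,5): flips 2 -> legal
(7,6): no bracket -> illegal
W mobility = 13

Answer: B=10 W=13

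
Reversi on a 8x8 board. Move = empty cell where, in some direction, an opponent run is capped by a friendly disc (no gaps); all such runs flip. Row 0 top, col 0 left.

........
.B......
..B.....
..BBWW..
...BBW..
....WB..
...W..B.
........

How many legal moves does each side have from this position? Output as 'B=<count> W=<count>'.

Answer: B=8 W=7

Derivation:
-- B to move --
(2,3): no bracket -> illegal
(2,4): flips 1 -> legal
(2,5): flips 3 -> legal
(2,6): flips 1 -> legal
(3,6): flips 2 -> legal
(4,6): flips 1 -> legal
(5,2): no bracket -> illegal
(5,3): flips 1 -> legal
(5,6): no bracket -> illegal
(6,2): no bracket -> illegal
(6,4): flips 1 -> legal
(6,5): flips 1 -> legal
(7,2): no bracket -> illegal
(7,3): no bracket -> illegal
(7,4): no bracket -> illegal
B mobility = 8
-- W to move --
(0,0): no bracket -> illegal
(0,1): no bracket -> illegal
(0,2): no bracket -> illegal
(1,0): no bracket -> illegal
(1,2): no bracket -> illegal
(1,3): no bracket -> illegal
(2,0): no bracket -> illegal
(2,1): flips 2 -> legal
(2,3): no bracket -> illegal
(2,4): no bracket -> illegal
(3,1): flips 2 -> legal
(4,1): no bracket -> illegal
(4,2): flips 2 -> legal
(4,6): no bracket -> illegal
(5,2): flips 1 -> legal
(5,3): flips 1 -> legal
(5,6): flips 1 -> legal
(5,7): no bracket -> illegal
(6,4): no bracket -> illegal
(6,5): flips 1 -> legal
(6,7): no bracket -> illegal
(7,5): no bracket -> illegal
(7,6): no bracket -> illegal
(7,7): no bracket -> illegal
W mobility = 7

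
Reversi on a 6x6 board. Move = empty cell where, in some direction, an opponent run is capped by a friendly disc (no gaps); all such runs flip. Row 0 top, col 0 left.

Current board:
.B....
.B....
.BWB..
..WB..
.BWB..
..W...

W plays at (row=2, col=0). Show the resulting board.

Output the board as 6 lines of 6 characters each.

Answer: .B....
.B....
WWWB..
..WB..
.BWB..
..W...

Derivation:
Place W at (2,0); scan 8 dirs for brackets.
Dir NW: edge -> no flip
Dir N: first cell '.' (not opp) -> no flip
Dir NE: opp run (1,1), next='.' -> no flip
Dir W: edge -> no flip
Dir E: opp run (2,1) capped by W -> flip
Dir SW: edge -> no flip
Dir S: first cell '.' (not opp) -> no flip
Dir SE: first cell '.' (not opp) -> no flip
All flips: (2,1)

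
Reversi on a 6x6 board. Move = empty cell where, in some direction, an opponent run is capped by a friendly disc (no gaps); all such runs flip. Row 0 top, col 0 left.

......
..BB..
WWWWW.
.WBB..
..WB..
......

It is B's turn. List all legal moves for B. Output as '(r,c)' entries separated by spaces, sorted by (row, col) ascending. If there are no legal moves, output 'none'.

(1,0): flips 1 -> legal
(1,1): flips 1 -> legal
(1,4): flips 1 -> legal
(1,5): flips 1 -> legal
(2,5): no bracket -> illegal
(3,0): flips 2 -> legal
(3,4): flips 1 -> legal
(3,5): flips 1 -> legal
(4,0): flips 2 -> legal
(4,1): flips 1 -> legal
(5,1): flips 1 -> legal
(5,2): flips 1 -> legal
(5,3): no bracket -> illegal

Answer: (1,0) (1,1) (1,4) (1,5) (3,0) (3,4) (3,5) (4,0) (4,1) (5,1) (5,2)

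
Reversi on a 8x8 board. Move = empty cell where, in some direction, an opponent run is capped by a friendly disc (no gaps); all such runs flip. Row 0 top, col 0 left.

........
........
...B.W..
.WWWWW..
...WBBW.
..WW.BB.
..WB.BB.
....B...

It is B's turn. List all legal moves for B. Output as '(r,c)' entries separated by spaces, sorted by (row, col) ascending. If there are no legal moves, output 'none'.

(1,4): no bracket -> illegal
(1,5): flips 2 -> legal
(1,6): no bracket -> illegal
(2,0): no bracket -> illegal
(2,1): no bracket -> illegal
(2,2): flips 1 -> legal
(2,4): flips 1 -> legal
(2,6): flips 1 -> legal
(3,0): no bracket -> illegal
(3,6): flips 1 -> legal
(3,7): flips 1 -> legal
(4,0): no bracket -> illegal
(4,1): flips 2 -> legal
(4,2): flips 1 -> legal
(4,7): flips 1 -> legal
(5,1): no bracket -> illegal
(5,4): no bracket -> illegal
(5,7): no bracket -> illegal
(6,1): flips 1 -> legal
(6,4): no bracket -> illegal
(7,1): flips 2 -> legal
(7,2): no bracket -> illegal
(7,3): no bracket -> illegal

Answer: (1,5) (2,2) (2,4) (2,6) (3,6) (3,7) (4,1) (4,2) (4,7) (6,1) (7,1)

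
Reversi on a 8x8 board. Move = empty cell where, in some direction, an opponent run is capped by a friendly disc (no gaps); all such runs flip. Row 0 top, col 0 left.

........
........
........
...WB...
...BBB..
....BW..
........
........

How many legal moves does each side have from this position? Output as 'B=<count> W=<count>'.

-- B to move --
(2,2): flips 1 -> legal
(2,3): flips 1 -> legal
(2,4): no bracket -> illegal
(3,2): flips 1 -> legal
(4,2): no bracket -> illegal
(4,6): no bracket -> illegal
(5,6): flips 1 -> legal
(6,4): no bracket -> illegal
(6,5): flips 1 -> legal
(6,6): flips 1 -> legal
B mobility = 6
-- W to move --
(2,3): no bracket -> illegal
(2,4): no bracket -> illegal
(2,5): no bracket -> illegal
(3,2): no bracket -> illegal
(3,5): flips 2 -> legal
(3,6): no bracket -> illegal
(4,2): no bracket -> illegal
(4,6): no bracket -> illegal
(5,2): no bracket -> illegal
(5,3): flips 2 -> legal
(5,6): no bracket -> illegal
(6,3): no bracket -> illegal
(6,4): no bracket -> illegal
(6,5): no bracket -> illegal
W mobility = 2

Answer: B=6 W=2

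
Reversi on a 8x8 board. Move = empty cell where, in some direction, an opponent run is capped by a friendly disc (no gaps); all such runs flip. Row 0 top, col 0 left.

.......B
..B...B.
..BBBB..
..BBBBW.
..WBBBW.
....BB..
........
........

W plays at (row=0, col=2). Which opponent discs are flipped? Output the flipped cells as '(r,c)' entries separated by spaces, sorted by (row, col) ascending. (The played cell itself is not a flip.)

Answer: (1,2) (2,2) (3,2)

Derivation:
Dir NW: edge -> no flip
Dir N: edge -> no flip
Dir NE: edge -> no flip
Dir W: first cell '.' (not opp) -> no flip
Dir E: first cell '.' (not opp) -> no flip
Dir SW: first cell '.' (not opp) -> no flip
Dir S: opp run (1,2) (2,2) (3,2) capped by W -> flip
Dir SE: first cell '.' (not opp) -> no flip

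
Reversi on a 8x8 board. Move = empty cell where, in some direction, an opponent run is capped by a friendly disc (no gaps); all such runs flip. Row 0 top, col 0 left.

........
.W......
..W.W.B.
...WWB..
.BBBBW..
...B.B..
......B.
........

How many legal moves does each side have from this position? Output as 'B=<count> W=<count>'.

-- B to move --
(0,0): flips 3 -> legal
(0,1): no bracket -> illegal
(0,2): no bracket -> illegal
(1,0): no bracket -> illegal
(1,2): no bracket -> illegal
(1,3): flips 1 -> legal
(1,4): flips 2 -> legal
(1,5): flips 2 -> legal
(2,0): no bracket -> illegal
(2,1): no bracket -> illegal
(2,3): flips 1 -> legal
(2,5): flips 1 -> legal
(3,1): no bracket -> illegal
(3,2): flips 2 -> legal
(3,6): no bracket -> illegal
(4,6): flips 1 -> legal
(5,4): no bracket -> illegal
(5,6): no bracket -> illegal
B mobility = 8
-- W to move --
(1,5): no bracket -> illegal
(1,6): no bracket -> illegal
(1,7): no bracket -> illegal
(2,5): flips 1 -> legal
(2,7): no bracket -> illegal
(3,0): no bracket -> illegal
(3,1): no bracket -> illegal
(3,2): no bracket -> illegal
(3,6): flips 1 -> legal
(3,7): no bracket -> illegal
(4,0): flips 4 -> legal
(4,6): flips 1 -> legal
(5,0): no bracket -> illegal
(5,1): flips 1 -> legal
(5,2): flips 1 -> legal
(5,4): flips 1 -> legal
(5,6): no bracket -> illegal
(5,7): no bracket -> illegal
(6,2): no bracket -> illegal
(6,3): flips 2 -> legal
(6,4): no bracket -> illegal
(6,5): flips 1 -> legal
(6,7): no bracket -> illegal
(7,5): no bracket -> illegal
(7,6): no bracket -> illegal
(7,7): flips 3 -> legal
W mobility = 10

Answer: B=8 W=10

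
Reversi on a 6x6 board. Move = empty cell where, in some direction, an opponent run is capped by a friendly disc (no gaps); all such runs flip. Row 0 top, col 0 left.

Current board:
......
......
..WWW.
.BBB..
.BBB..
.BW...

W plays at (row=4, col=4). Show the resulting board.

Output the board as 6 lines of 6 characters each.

Answer: ......
......
..WWW.
.BBW..
.BBBW.
.BW...

Derivation:
Place W at (4,4); scan 8 dirs for brackets.
Dir NW: opp run (3,3) capped by W -> flip
Dir N: first cell '.' (not opp) -> no flip
Dir NE: first cell '.' (not opp) -> no flip
Dir W: opp run (4,3) (4,2) (4,1), next='.' -> no flip
Dir E: first cell '.' (not opp) -> no flip
Dir SW: first cell '.' (not opp) -> no flip
Dir S: first cell '.' (not opp) -> no flip
Dir SE: first cell '.' (not opp) -> no flip
All flips: (3,3)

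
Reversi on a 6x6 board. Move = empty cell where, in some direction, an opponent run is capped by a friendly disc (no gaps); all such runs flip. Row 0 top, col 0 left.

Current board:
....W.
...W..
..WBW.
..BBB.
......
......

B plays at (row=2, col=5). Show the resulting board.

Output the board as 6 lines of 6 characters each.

Place B at (2,5); scan 8 dirs for brackets.
Dir NW: first cell '.' (not opp) -> no flip
Dir N: first cell '.' (not opp) -> no flip
Dir NE: edge -> no flip
Dir W: opp run (2,4) capped by B -> flip
Dir E: edge -> no flip
Dir SW: first cell 'B' (not opp) -> no flip
Dir S: first cell '.' (not opp) -> no flip
Dir SE: edge -> no flip
All flips: (2,4)

Answer: ....W.
...W..
..WBBB
..BBB.
......
......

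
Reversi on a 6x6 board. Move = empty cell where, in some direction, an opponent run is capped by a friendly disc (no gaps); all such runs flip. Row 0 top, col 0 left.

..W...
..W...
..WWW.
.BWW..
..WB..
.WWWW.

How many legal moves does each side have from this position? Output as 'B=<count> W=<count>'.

-- B to move --
(0,1): no bracket -> illegal
(0,3): no bracket -> illegal
(1,1): no bracket -> illegal
(1,3): flips 3 -> legal
(1,4): no bracket -> illegal
(1,5): no bracket -> illegal
(2,1): flips 1 -> legal
(2,5): no bracket -> illegal
(3,4): flips 2 -> legal
(3,5): no bracket -> illegal
(4,0): no bracket -> illegal
(4,1): flips 1 -> legal
(4,4): no bracket -> illegal
(4,5): no bracket -> illegal
(5,0): no bracket -> illegal
(5,5): no bracket -> illegal
B mobility = 4
-- W to move --
(2,0): flips 1 -> legal
(2,1): no bracket -> illegal
(3,0): flips 1 -> legal
(3,4): flips 1 -> legal
(4,0): flips 1 -> legal
(4,1): no bracket -> illegal
(4,4): flips 1 -> legal
W mobility = 5

Answer: B=4 W=5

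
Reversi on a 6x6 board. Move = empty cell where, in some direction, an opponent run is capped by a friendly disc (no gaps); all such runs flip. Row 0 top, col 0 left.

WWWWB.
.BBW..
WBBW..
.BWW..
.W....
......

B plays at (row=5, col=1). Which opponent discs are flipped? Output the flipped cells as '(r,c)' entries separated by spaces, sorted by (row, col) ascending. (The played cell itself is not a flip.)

Answer: (4,1)

Derivation:
Dir NW: first cell '.' (not opp) -> no flip
Dir N: opp run (4,1) capped by B -> flip
Dir NE: first cell '.' (not opp) -> no flip
Dir W: first cell '.' (not opp) -> no flip
Dir E: first cell '.' (not opp) -> no flip
Dir SW: edge -> no flip
Dir S: edge -> no flip
Dir SE: edge -> no flip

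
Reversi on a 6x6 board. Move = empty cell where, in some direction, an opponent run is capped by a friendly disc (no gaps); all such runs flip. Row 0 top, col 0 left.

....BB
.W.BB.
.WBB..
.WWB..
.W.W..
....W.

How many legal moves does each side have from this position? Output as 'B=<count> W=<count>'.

-- B to move --
(0,0): flips 1 -> legal
(0,1): no bracket -> illegal
(0,2): no bracket -> illegal
(1,0): no bracket -> illegal
(1,2): no bracket -> illegal
(2,0): flips 1 -> legal
(3,0): flips 2 -> legal
(3,4): no bracket -> illegal
(4,0): flips 1 -> legal
(4,2): flips 1 -> legal
(4,4): no bracket -> illegal
(4,5): no bracket -> illegal
(5,0): flips 2 -> legal
(5,1): no bracket -> illegal
(5,2): no bracket -> illegal
(5,3): flips 1 -> legal
(5,5): no bracket -> illegal
B mobility = 7
-- W to move --
(0,2): no bracket -> illegal
(0,3): flips 3 -> legal
(1,2): flips 1 -> legal
(1,5): no bracket -> illegal
(2,4): flips 2 -> legal
(2,5): no bracket -> illegal
(3,4): flips 1 -> legal
(4,2): no bracket -> illegal
(4,4): flips 2 -> legal
W mobility = 5

Answer: B=7 W=5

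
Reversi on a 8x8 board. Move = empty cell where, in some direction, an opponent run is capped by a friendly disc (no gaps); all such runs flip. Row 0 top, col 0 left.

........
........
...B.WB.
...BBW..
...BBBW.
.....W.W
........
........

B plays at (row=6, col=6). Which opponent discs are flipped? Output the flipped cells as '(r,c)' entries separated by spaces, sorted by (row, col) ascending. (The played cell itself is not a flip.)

Dir NW: opp run (5,5) capped by B -> flip
Dir N: first cell '.' (not opp) -> no flip
Dir NE: opp run (5,7), next=edge -> no flip
Dir W: first cell '.' (not opp) -> no flip
Dir E: first cell '.' (not opp) -> no flip
Dir SW: first cell '.' (not opp) -> no flip
Dir S: first cell '.' (not opp) -> no flip
Dir SE: first cell '.' (not opp) -> no flip

Answer: (5,5)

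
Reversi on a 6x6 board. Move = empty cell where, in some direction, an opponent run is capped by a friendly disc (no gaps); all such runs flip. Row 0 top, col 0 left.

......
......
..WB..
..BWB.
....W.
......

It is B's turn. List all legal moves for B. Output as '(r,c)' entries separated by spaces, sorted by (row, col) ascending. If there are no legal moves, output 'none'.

Answer: (1,2) (2,1) (4,3) (5,4)

Derivation:
(1,1): no bracket -> illegal
(1,2): flips 1 -> legal
(1,3): no bracket -> illegal
(2,1): flips 1 -> legal
(2,4): no bracket -> illegal
(3,1): no bracket -> illegal
(3,5): no bracket -> illegal
(4,2): no bracket -> illegal
(4,3): flips 1 -> legal
(4,5): no bracket -> illegal
(5,3): no bracket -> illegal
(5,4): flips 1 -> legal
(5,5): no bracket -> illegal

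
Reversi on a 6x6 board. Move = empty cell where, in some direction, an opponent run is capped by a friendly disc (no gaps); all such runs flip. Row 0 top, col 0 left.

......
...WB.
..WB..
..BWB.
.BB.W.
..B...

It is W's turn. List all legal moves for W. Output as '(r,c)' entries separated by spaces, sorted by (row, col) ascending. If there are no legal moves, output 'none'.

(0,3): no bracket -> illegal
(0,4): no bracket -> illegal
(0,5): no bracket -> illegal
(1,2): no bracket -> illegal
(1,5): flips 1 -> legal
(2,1): no bracket -> illegal
(2,4): flips 2 -> legal
(2,5): no bracket -> illegal
(3,0): no bracket -> illegal
(3,1): flips 1 -> legal
(3,5): flips 1 -> legal
(4,0): no bracket -> illegal
(4,3): no bracket -> illegal
(4,5): no bracket -> illegal
(5,0): no bracket -> illegal
(5,1): flips 1 -> legal
(5,3): no bracket -> illegal

Answer: (1,5) (2,4) (3,1) (3,5) (5,1)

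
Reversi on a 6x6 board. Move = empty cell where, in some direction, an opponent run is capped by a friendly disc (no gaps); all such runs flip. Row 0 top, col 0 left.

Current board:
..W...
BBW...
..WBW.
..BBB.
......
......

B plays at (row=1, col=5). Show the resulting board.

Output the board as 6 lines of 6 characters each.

Answer: ..W...
BBW..B
..WBB.
..BBB.
......
......

Derivation:
Place B at (1,5); scan 8 dirs for brackets.
Dir NW: first cell '.' (not opp) -> no flip
Dir N: first cell '.' (not opp) -> no flip
Dir NE: edge -> no flip
Dir W: first cell '.' (not opp) -> no flip
Dir E: edge -> no flip
Dir SW: opp run (2,4) capped by B -> flip
Dir S: first cell '.' (not opp) -> no flip
Dir SE: edge -> no flip
All flips: (2,4)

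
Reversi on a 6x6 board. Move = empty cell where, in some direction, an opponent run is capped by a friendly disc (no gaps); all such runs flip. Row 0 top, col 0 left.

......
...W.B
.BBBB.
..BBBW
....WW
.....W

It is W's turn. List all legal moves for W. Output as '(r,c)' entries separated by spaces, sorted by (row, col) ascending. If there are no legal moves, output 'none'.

Answer: (1,1) (1,2) (1,4) (3,1) (4,3)

Derivation:
(0,4): no bracket -> illegal
(0,5): no bracket -> illegal
(1,0): no bracket -> illegal
(1,1): flips 2 -> legal
(1,2): flips 2 -> legal
(1,4): flips 2 -> legal
(2,0): no bracket -> illegal
(2,5): no bracket -> illegal
(3,0): no bracket -> illegal
(3,1): flips 4 -> legal
(4,1): no bracket -> illegal
(4,2): no bracket -> illegal
(4,3): flips 2 -> legal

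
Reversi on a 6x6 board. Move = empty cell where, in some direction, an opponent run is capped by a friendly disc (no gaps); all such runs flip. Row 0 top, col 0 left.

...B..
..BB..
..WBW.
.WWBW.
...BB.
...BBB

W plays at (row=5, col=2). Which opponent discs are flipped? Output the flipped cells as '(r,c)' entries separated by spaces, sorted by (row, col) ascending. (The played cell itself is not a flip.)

Dir NW: first cell '.' (not opp) -> no flip
Dir N: first cell '.' (not opp) -> no flip
Dir NE: opp run (4,3) capped by W -> flip
Dir W: first cell '.' (not opp) -> no flip
Dir E: opp run (5,3) (5,4) (5,5), next=edge -> no flip
Dir SW: edge -> no flip
Dir S: edge -> no flip
Dir SE: edge -> no flip

Answer: (4,3)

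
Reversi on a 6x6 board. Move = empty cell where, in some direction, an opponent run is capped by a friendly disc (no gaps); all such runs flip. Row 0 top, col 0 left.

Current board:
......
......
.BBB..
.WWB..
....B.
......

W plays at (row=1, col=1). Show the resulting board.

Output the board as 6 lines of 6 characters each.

Answer: ......
.W....
.WBB..
.WWB..
....B.
......

Derivation:
Place W at (1,1); scan 8 dirs for brackets.
Dir NW: first cell '.' (not opp) -> no flip
Dir N: first cell '.' (not opp) -> no flip
Dir NE: first cell '.' (not opp) -> no flip
Dir W: first cell '.' (not opp) -> no flip
Dir E: first cell '.' (not opp) -> no flip
Dir SW: first cell '.' (not opp) -> no flip
Dir S: opp run (2,1) capped by W -> flip
Dir SE: opp run (2,2) (3,3) (4,4), next='.' -> no flip
All flips: (2,1)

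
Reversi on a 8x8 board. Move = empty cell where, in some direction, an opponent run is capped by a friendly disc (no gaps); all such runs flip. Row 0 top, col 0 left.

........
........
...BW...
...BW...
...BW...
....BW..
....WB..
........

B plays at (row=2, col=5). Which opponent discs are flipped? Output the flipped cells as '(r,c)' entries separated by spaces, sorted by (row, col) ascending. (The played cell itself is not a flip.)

Dir NW: first cell '.' (not opp) -> no flip
Dir N: first cell '.' (not opp) -> no flip
Dir NE: first cell '.' (not opp) -> no flip
Dir W: opp run (2,4) capped by B -> flip
Dir E: first cell '.' (not opp) -> no flip
Dir SW: opp run (3,4) capped by B -> flip
Dir S: first cell '.' (not opp) -> no flip
Dir SE: first cell '.' (not opp) -> no flip

Answer: (2,4) (3,4)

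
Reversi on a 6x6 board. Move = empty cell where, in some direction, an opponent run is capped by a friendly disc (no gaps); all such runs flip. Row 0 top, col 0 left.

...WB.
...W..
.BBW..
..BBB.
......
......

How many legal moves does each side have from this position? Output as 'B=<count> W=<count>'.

-- B to move --
(0,2): flips 1 -> legal
(1,2): flips 1 -> legal
(1,4): flips 1 -> legal
(2,4): flips 1 -> legal
B mobility = 4
-- W to move --
(0,5): flips 1 -> legal
(1,0): no bracket -> illegal
(1,1): no bracket -> illegal
(1,2): no bracket -> illegal
(1,4): no bracket -> illegal
(1,5): no bracket -> illegal
(2,0): flips 2 -> legal
(2,4): no bracket -> illegal
(2,5): no bracket -> illegal
(3,0): no bracket -> illegal
(3,1): flips 1 -> legal
(3,5): no bracket -> illegal
(4,1): flips 1 -> legal
(4,2): no bracket -> illegal
(4,3): flips 1 -> legal
(4,4): no bracket -> illegal
(4,5): flips 1 -> legal
W mobility = 6

Answer: B=4 W=6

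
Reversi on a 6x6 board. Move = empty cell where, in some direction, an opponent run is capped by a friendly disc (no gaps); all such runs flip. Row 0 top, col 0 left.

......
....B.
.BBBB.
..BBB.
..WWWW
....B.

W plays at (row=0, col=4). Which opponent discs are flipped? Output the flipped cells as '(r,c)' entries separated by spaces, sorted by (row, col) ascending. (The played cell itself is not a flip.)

Answer: (1,4) (2,4) (3,4)

Derivation:
Dir NW: edge -> no flip
Dir N: edge -> no flip
Dir NE: edge -> no flip
Dir W: first cell '.' (not opp) -> no flip
Dir E: first cell '.' (not opp) -> no flip
Dir SW: first cell '.' (not opp) -> no flip
Dir S: opp run (1,4) (2,4) (3,4) capped by W -> flip
Dir SE: first cell '.' (not opp) -> no flip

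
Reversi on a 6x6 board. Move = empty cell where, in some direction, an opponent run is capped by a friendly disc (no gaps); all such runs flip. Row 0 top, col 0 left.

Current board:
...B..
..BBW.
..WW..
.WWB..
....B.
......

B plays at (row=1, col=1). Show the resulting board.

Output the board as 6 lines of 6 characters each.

Place B at (1,1); scan 8 dirs for brackets.
Dir NW: first cell '.' (not opp) -> no flip
Dir N: first cell '.' (not opp) -> no flip
Dir NE: first cell '.' (not opp) -> no flip
Dir W: first cell '.' (not opp) -> no flip
Dir E: first cell 'B' (not opp) -> no flip
Dir SW: first cell '.' (not opp) -> no flip
Dir S: first cell '.' (not opp) -> no flip
Dir SE: opp run (2,2) capped by B -> flip
All flips: (2,2)

Answer: ...B..
.BBBW.
..BW..
.WWB..
....B.
......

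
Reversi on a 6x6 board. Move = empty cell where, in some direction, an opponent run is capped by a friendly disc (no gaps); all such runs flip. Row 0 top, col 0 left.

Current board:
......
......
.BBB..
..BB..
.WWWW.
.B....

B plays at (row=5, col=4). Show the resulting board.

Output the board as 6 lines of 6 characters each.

Place B at (5,4); scan 8 dirs for brackets.
Dir NW: opp run (4,3) capped by B -> flip
Dir N: opp run (4,4), next='.' -> no flip
Dir NE: first cell '.' (not opp) -> no flip
Dir W: first cell '.' (not opp) -> no flip
Dir E: first cell '.' (not opp) -> no flip
Dir SW: edge -> no flip
Dir S: edge -> no flip
Dir SE: edge -> no flip
All flips: (4,3)

Answer: ......
......
.BBB..
..BB..
.WWBW.
.B..B.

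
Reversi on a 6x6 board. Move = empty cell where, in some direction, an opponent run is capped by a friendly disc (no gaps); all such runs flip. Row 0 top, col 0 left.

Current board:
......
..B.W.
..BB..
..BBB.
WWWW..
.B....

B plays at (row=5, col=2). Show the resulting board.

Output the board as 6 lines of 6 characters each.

Answer: ......
..B.W.
..BB..
..BBB.
WWBB..
.BB...

Derivation:
Place B at (5,2); scan 8 dirs for brackets.
Dir NW: opp run (4,1), next='.' -> no flip
Dir N: opp run (4,2) capped by B -> flip
Dir NE: opp run (4,3) capped by B -> flip
Dir W: first cell 'B' (not opp) -> no flip
Dir E: first cell '.' (not opp) -> no flip
Dir SW: edge -> no flip
Dir S: edge -> no flip
Dir SE: edge -> no flip
All flips: (4,2) (4,3)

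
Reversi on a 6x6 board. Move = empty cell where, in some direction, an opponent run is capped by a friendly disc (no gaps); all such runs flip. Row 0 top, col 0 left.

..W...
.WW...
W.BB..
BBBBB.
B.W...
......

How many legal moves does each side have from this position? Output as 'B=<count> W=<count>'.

-- B to move --
(0,0): flips 1 -> legal
(0,1): flips 1 -> legal
(0,3): no bracket -> illegal
(1,0): flips 1 -> legal
(1,3): no bracket -> illegal
(2,1): no bracket -> illegal
(4,1): no bracket -> illegal
(4,3): no bracket -> illegal
(5,1): flips 1 -> legal
(5,2): flips 1 -> legal
(5,3): flips 1 -> legal
B mobility = 6
-- W to move --
(1,3): no bracket -> illegal
(1,4): no bracket -> illegal
(2,1): no bracket -> illegal
(2,4): flips 1 -> legal
(2,5): no bracket -> illegal
(3,5): no bracket -> illegal
(4,1): no bracket -> illegal
(4,3): no bracket -> illegal
(4,4): flips 2 -> legal
(4,5): flips 2 -> legal
(5,0): flips 2 -> legal
(5,1): no bracket -> illegal
W mobility = 4

Answer: B=6 W=4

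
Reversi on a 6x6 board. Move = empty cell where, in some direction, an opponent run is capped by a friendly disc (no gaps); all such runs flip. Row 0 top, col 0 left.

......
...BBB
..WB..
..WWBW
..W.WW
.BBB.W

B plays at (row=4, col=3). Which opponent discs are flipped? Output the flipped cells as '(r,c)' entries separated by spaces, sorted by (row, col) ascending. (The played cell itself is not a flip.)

Answer: (3,3)

Derivation:
Dir NW: opp run (3,2), next='.' -> no flip
Dir N: opp run (3,3) capped by B -> flip
Dir NE: first cell 'B' (not opp) -> no flip
Dir W: opp run (4,2), next='.' -> no flip
Dir E: opp run (4,4) (4,5), next=edge -> no flip
Dir SW: first cell 'B' (not opp) -> no flip
Dir S: first cell 'B' (not opp) -> no flip
Dir SE: first cell '.' (not opp) -> no flip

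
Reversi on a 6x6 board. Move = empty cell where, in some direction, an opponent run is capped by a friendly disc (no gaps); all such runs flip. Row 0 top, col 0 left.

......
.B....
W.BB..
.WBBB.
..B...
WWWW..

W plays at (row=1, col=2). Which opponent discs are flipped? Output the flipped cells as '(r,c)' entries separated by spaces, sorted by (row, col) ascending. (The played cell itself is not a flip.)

Answer: (2,2) (3,2) (4,2)

Derivation:
Dir NW: first cell '.' (not opp) -> no flip
Dir N: first cell '.' (not opp) -> no flip
Dir NE: first cell '.' (not opp) -> no flip
Dir W: opp run (1,1), next='.' -> no flip
Dir E: first cell '.' (not opp) -> no flip
Dir SW: first cell '.' (not opp) -> no flip
Dir S: opp run (2,2) (3,2) (4,2) capped by W -> flip
Dir SE: opp run (2,3) (3,4), next='.' -> no flip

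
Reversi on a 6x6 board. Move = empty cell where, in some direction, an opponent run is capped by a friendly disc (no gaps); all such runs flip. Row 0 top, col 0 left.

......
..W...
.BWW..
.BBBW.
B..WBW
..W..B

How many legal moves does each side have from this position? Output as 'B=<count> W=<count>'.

-- B to move --
(0,1): no bracket -> illegal
(0,2): flips 2 -> legal
(0,3): flips 1 -> legal
(1,1): flips 1 -> legal
(1,3): flips 2 -> legal
(1,4): flips 1 -> legal
(2,4): flips 3 -> legal
(2,5): no bracket -> illegal
(3,5): flips 2 -> legal
(4,1): no bracket -> illegal
(4,2): flips 1 -> legal
(5,1): no bracket -> illegal
(5,3): flips 1 -> legal
(5,4): flips 1 -> legal
B mobility = 10
-- W to move --
(1,0): flips 2 -> legal
(1,1): no bracket -> illegal
(2,0): flips 1 -> legal
(2,4): no bracket -> illegal
(3,0): flips 4 -> legal
(3,5): no bracket -> illegal
(4,1): flips 1 -> legal
(4,2): flips 1 -> legal
(5,0): no bracket -> illegal
(5,1): no bracket -> illegal
(5,3): no bracket -> illegal
(5,4): flips 1 -> legal
W mobility = 6

Answer: B=10 W=6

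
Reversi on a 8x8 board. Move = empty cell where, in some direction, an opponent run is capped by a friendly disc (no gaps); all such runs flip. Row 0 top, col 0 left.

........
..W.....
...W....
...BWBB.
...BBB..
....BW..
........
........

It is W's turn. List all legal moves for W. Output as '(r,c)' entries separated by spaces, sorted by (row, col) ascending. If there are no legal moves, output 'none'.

(2,2): flips 2 -> legal
(2,4): no bracket -> illegal
(2,5): flips 2 -> legal
(2,6): no bracket -> illegal
(2,7): no bracket -> illegal
(3,2): flips 1 -> legal
(3,7): flips 2 -> legal
(4,2): no bracket -> illegal
(4,6): no bracket -> illegal
(4,7): no bracket -> illegal
(5,2): flips 1 -> legal
(5,3): flips 3 -> legal
(5,6): flips 1 -> legal
(6,3): no bracket -> illegal
(6,4): flips 2 -> legal
(6,5): no bracket -> illegal

Answer: (2,2) (2,5) (3,2) (3,7) (5,2) (5,3) (5,6) (6,4)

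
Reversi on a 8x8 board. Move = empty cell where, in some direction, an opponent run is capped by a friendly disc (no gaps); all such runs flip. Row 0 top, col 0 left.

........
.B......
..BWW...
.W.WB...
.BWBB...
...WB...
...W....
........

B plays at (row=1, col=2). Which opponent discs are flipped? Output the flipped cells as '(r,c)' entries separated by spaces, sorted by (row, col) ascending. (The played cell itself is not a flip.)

Dir NW: first cell '.' (not opp) -> no flip
Dir N: first cell '.' (not opp) -> no flip
Dir NE: first cell '.' (not opp) -> no flip
Dir W: first cell 'B' (not opp) -> no flip
Dir E: first cell '.' (not opp) -> no flip
Dir SW: first cell '.' (not opp) -> no flip
Dir S: first cell 'B' (not opp) -> no flip
Dir SE: opp run (2,3) capped by B -> flip

Answer: (2,3)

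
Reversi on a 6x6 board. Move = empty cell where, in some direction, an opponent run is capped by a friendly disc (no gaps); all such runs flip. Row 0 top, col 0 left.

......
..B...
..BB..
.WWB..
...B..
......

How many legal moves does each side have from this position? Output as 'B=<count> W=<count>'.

-- B to move --
(2,0): no bracket -> illegal
(2,1): flips 1 -> legal
(3,0): flips 2 -> legal
(4,0): flips 1 -> legal
(4,1): flips 1 -> legal
(4,2): flips 1 -> legal
B mobility = 5
-- W to move --
(0,1): no bracket -> illegal
(0,2): flips 2 -> legal
(0,3): no bracket -> illegal
(1,1): no bracket -> illegal
(1,3): flips 1 -> legal
(1,4): flips 1 -> legal
(2,1): no bracket -> illegal
(2,4): no bracket -> illegal
(3,4): flips 1 -> legal
(4,2): no bracket -> illegal
(4,4): no bracket -> illegal
(5,2): no bracket -> illegal
(5,3): no bracket -> illegal
(5,4): flips 1 -> legal
W mobility = 5

Answer: B=5 W=5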